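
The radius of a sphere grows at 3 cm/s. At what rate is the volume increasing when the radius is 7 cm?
588π cm³/s

V = (4/3)πr³
dV/dt = dV/dr · dr/dt = 4πr² · 3
At r = 7: dV/dt = 588π cm³/s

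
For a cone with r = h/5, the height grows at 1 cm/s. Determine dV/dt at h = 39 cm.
1521π/25 cm³/s

V = (1/3)π(h/5)²h = πh³/75
dV/dt = πh²/25 · 1
At h = 39: dV/dt = 1521π/25 cm³/s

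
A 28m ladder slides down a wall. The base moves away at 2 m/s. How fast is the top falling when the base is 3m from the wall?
6√31/155 ≈ 0.2155 m/s

x² + y² = 28²
2x·dx/dt + 2y·dy/dt = 0
dy/dt = -x/y · dx/dt = -3/(5√31) · 2 = -6√31/155 m/s
The top is descending at 6√31/155 ≈ 0.2155 m/s.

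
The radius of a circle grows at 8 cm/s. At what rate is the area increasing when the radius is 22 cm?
352π cm²/s

A = πr²
dA/dt = 2πr · dr/dt = 2π(22)(8) = 352π cm²/s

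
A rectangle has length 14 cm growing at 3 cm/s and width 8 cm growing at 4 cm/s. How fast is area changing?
80 cm²/s

A = lw
dA/dt = w·dl/dt + l·dw/dt = 8·3 + 14·4 = 80 cm²/s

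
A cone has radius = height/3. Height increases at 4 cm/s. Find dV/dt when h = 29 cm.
3364π/9 cm³/s

V = (1/3)π(h/3)²h = πh³/27
dV/dt = πh²/9 · 4
At h = 29: dV/dt = 3364π/9 cm³/s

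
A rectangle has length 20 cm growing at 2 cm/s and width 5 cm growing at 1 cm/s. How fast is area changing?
30 cm²/s

A = lw
dA/dt = w·dl/dt + l·dw/dt = 5·2 + 20·1 = 30 cm²/s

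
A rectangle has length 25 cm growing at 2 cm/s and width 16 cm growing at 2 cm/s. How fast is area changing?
82 cm²/s

A = lw
dA/dt = w·dl/dt + l·dw/dt = 16·2 + 25·2 = 82 cm²/s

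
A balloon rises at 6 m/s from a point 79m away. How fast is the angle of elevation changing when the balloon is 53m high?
0.052376 rad/s

tan(θ) = y/79
sec²(θ) · dθ/dt = (1/79) · dy/dt
dθ/dt = cos²(θ)/79 · 6 = 79/(79² + 53²) · 6
dθ/dt = 0.052376 rad/s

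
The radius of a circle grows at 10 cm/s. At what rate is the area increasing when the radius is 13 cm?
260π cm²/s

A = πr²
dA/dt = 2πr · dr/dt = 2π(13)(10) = 260π cm²/s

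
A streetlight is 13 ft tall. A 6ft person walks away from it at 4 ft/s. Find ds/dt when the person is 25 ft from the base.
24/7 ft/s

By similar triangles: 13/(x+s) = 6/s
Solving: s = 6x/7
ds/dt = 6/7 · dx/dt = 6/7 · 4 = 24/7 ft/s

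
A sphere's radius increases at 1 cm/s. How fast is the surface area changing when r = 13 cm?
104π cm²/s

S = 4πr²
dS/dt = dS/dr · dr/dt = 8πr · 1
At r = 13: dS/dt = 104π cm²/s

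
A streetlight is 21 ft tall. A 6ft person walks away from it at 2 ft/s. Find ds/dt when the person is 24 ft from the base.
4/5 ft/s

By similar triangles: 21/(x+s) = 6/s
Solving: s = 6x/15
ds/dt = 6/15 · dx/dt = 2/5 · 2 = 4/5 ft/s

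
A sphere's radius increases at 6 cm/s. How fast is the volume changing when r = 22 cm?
11616π cm³/s

V = (4/3)πr³
dV/dt = dV/dr · dr/dt = 4πr² · 6
At r = 22: dV/dt = 11616π cm³/s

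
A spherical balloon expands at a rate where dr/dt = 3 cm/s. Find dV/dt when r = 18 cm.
3888π cm³/s

V = (4/3)πr³
dV/dt = dV/dr · dr/dt = 4πr² · 3
At r = 18: dV/dt = 3888π cm³/s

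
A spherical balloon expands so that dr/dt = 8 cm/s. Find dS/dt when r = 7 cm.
448π cm²/s

S = 4πr²
dS/dt = dS/dr · dr/dt = 8πr · 8
At r = 7: dS/dt = 448π cm²/s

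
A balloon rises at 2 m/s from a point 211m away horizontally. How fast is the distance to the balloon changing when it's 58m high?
116√47885/47885 ≈ 0.5301 m/s

z² = 211² + y²
z = √(211² + 58²) = √47885
dz/dt = y/z · dy/dt = 58/√47885 · 2 = 116√47885/47885 ≈ 0.5301 m/s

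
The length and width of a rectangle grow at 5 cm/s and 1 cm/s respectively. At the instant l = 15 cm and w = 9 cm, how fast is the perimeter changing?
12 cm/s

P = 2(l + w)
dP/dt = 2(dl/dt + dw/dt) = 2(5 + 1) = 12 cm/s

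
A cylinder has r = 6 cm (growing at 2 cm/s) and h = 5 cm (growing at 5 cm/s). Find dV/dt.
300π cm³/s

V = πr²h
dV/dt = 2πrh·dr/dt + πr²·dh/dt
= 2π(6)(5)(2) + π(6)²(5)
= 300π cm³/s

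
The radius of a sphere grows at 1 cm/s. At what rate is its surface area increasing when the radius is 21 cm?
168π cm²/s

S = 4πr²
dS/dt = dS/dr · dr/dt = 8πr · 1
At r = 21: dS/dt = 168π cm²/s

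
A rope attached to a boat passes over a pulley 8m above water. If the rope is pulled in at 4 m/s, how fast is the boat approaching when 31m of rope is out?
124√897/897 ≈ 4.14 m/s

rope² = x² + 8²
x = √(31² - 8²) = √897
dx/dt = (rope/x) · d(rope)/dt = (31/√897) · (-4) = -124√897/897 m/s
The boat approaches at 124√897/897 ≈ 4.14 m/s.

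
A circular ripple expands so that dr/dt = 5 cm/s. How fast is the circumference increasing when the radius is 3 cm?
10π cm/s

C = 2πr
dC/dt = 2π · dr/dt = 2π · 5 = 10π cm/s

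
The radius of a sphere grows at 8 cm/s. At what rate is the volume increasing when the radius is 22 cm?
15488π cm³/s

V = (4/3)πr³
dV/dt = dV/dr · dr/dt = 4πr² · 8
At r = 22: dV/dt = 15488π cm³/s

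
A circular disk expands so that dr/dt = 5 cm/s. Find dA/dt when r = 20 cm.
200π cm²/s

A = πr²
dA/dt = 2πr · dr/dt = 2π(20)(5) = 200π cm²/s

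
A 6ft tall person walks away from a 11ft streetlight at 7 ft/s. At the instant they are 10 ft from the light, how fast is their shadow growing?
42/5 ft/s

By similar triangles: 11/(x+s) = 6/s
Solving: s = 6x/5
ds/dt = 6/5 · dx/dt = 6/5 · 7 = 42/5 ft/s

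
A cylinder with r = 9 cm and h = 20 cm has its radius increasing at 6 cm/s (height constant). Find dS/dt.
456π cm²/s

S = 2πrh + 2πr² (lateral + bases)
dS/dt = (2πh + 4πr)·dr/dt = (2π·20 + 4π·9)·6
= 456π cm²/s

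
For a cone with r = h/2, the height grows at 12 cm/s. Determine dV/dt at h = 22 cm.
1452π cm³/s

V = (1/3)π(h/2)²h = πh³/12
dV/dt = πh²/4 · 12
At h = 22: dV/dt = 1452π cm³/s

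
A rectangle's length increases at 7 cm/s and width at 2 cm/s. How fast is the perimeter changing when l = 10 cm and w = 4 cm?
18 cm/s

P = 2(l + w)
dP/dt = 2(dl/dt + dw/dt) = 2(7 + 2) = 18 cm/s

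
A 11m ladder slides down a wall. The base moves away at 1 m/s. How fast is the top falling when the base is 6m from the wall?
6√85/85 ≈ 0.6508 m/s

x² + y² = 11²
2x·dx/dt + 2y·dy/dt = 0
dy/dt = -x/y · dx/dt = -6/√85 · 1 = -6√85/85 m/s
The top is descending at 6√85/85 ≈ 0.6508 m/s.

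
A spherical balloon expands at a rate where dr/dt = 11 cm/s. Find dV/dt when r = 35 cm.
53900π cm³/s

V = (4/3)πr³
dV/dt = dV/dr · dr/dt = 4πr² · 11
At r = 35: dV/dt = 53900π cm³/s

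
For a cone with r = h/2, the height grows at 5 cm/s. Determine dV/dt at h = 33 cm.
5445π/4 cm³/s

V = (1/3)π(h/2)²h = πh³/12
dV/dt = πh²/4 · 5
At h = 33: dV/dt = 5445π/4 cm³/s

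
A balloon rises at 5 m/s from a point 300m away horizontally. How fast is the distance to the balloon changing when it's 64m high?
80√5881/5881 ≈ 1.043 m/s

z² = 300² + y²
z = √(300² + 64²) = 4√5881
dz/dt = y/z · dy/dt = 64/(4√5881) · 5 = 80√5881/5881 ≈ 1.043 m/s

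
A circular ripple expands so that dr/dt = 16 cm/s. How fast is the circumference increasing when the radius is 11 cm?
32π cm/s

C = 2πr
dC/dt = 2π · dr/dt = 2π · 16 = 32π cm/s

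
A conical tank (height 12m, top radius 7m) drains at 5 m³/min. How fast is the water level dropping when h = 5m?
144/(245π) ≈ 0.1871 m/min

r/h = 7/12, so r = (7/12)h
V = (1/3)πr²h = (1/3)π((7/12)h)²h = (49/432)πh³
dV/dh = (49/144)πh²
dh/dt = (dV/dt)/(dV/dh) = -5/((49/144)π·5²) = -144/(245π) m/min
The level is dropping at 144/(245π) ≈ 0.1871 m/min.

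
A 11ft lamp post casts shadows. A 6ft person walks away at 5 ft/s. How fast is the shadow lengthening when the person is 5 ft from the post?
6 ft/s

By similar triangles: 11/(x+s) = 6/s
Solving: s = 6x/5
ds/dt = 6/5 · dx/dt = 6/5 · 5 = 6 ft/s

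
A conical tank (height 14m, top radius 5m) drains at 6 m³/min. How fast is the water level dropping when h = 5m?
1176/(625π) ≈ 0.5989 m/min

r/h = 5/14, so r = (5/14)h
V = (1/3)πr²h = (1/3)π((5/14)h)²h = (25/588)πh³
dV/dh = (25/196)πh²
dh/dt = (dV/dt)/(dV/dh) = -6/((25/196)π·5²) = -1176/(625π) m/min
The level is dropping at 1176/(625π) ≈ 0.5989 m/min.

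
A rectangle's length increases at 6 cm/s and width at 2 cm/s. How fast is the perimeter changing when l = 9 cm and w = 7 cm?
16 cm/s

P = 2(l + w)
dP/dt = 2(dl/dt + dw/dt) = 2(6 + 2) = 16 cm/s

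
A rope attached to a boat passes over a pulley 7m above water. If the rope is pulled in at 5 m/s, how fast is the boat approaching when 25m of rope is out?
125/24 ≈ 5.208 m/s

rope² = x² + 7²
x = √(25² - 7²) = 24
dx/dt = (rope/x) · d(rope)/dt = (25/24) · (-5) = -125/24 m/s
The boat approaches at 125/24 ≈ 5.208 m/s.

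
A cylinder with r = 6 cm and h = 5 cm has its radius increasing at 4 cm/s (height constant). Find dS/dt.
136π cm²/s

S = 2πrh + 2πr² (lateral + bases)
dS/dt = (2πh + 4πr)·dr/dt = (2π·5 + 4π·6)·4
= 136π cm²/s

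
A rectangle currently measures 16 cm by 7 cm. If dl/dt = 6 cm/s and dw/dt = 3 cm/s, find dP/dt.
18 cm/s

P = 2(l + w)
dP/dt = 2(dl/dt + dw/dt) = 2(6 + 3) = 18 cm/s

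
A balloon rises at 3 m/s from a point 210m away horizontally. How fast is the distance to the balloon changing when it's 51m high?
51√5189/5189 ≈ 0.708 m/s

z² = 210² + y²
z = √(210² + 51²) = 3√5189
dz/dt = y/z · dy/dt = 51/(3√5189) · 3 = 51√5189/5189 ≈ 0.708 m/s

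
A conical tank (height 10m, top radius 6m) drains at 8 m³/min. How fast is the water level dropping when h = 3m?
200/(81π) ≈ 0.786 m/min

r/h = 6/10, so r = (3/5)h
V = (1/3)πr²h = (1/3)π((3/5)h)²h = (3/25)πh³
dV/dh = (9/25)πh²
dh/dt = (dV/dt)/(dV/dh) = -8/((9/25)π·3²) = -200/(81π) m/min
The level is dropping at 200/(81π) ≈ 0.786 m/min.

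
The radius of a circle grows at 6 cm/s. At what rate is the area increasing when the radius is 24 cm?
288π cm²/s

A = πr²
dA/dt = 2πr · dr/dt = 2π(24)(6) = 288π cm²/s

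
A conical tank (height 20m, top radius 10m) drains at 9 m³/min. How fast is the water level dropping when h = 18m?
1/(9π) ≈ 0.03537 m/min

r/h = 10/20, so r = (1/2)h
V = (1/3)πr²h = (1/3)π((1/2)h)²h = (1/12)πh³
dV/dh = (1/4)πh²
dh/dt = (dV/dt)/(dV/dh) = -9/((1/4)π·18²) = -1/(9π) m/min
The level is dropping at 1/(9π) ≈ 0.03537 m/min.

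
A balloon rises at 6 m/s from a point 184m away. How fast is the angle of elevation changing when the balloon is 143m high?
0.02033 rad/s

tan(θ) = y/184
sec²(θ) · dθ/dt = (1/184) · dy/dt
dθ/dt = cos²(θ)/184 · 6 = 184/(184² + 143²) · 6
dθ/dt = 0.02033 rad/s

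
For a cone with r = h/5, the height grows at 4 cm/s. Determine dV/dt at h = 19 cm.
1444π/25 cm³/s

V = (1/3)π(h/5)²h = πh³/75
dV/dt = πh²/25 · 4
At h = 19: dV/dt = 1444π/25 cm³/s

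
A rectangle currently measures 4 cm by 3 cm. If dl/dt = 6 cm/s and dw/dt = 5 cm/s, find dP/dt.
22 cm/s

P = 2(l + w)
dP/dt = 2(dl/dt + dw/dt) = 2(6 + 5) = 22 cm/s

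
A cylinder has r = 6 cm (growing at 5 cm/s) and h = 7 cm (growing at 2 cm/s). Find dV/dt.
492π cm³/s

V = πr²h
dV/dt = 2πrh·dr/dt + πr²·dh/dt
= 2π(6)(7)(5) + π(6)²(2)
= 492π cm³/s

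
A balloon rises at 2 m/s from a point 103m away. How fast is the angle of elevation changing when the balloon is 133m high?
0.00728 rad/s

tan(θ) = y/103
sec²(θ) · dθ/dt = (1/103) · dy/dt
dθ/dt = cos²(θ)/103 · 2 = 103/(103² + 133²) · 2
dθ/dt = 0.00728 rad/s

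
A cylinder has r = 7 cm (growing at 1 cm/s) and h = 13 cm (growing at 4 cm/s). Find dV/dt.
378π cm³/s

V = πr²h
dV/dt = 2πrh·dr/dt + πr²·dh/dt
= 2π(7)(13)(1) + π(7)²(4)
= 378π cm³/s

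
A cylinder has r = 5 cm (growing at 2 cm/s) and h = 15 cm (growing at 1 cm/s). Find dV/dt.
325π cm³/s

V = πr²h
dV/dt = 2πrh·dr/dt + πr²·dh/dt
= 2π(5)(15)(2) + π(5)²(1)
= 325π cm³/s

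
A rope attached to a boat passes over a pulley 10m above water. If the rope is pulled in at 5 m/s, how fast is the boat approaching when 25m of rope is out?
25√21/21 ≈ 5.455 m/s

rope² = x² + 10²
x = √(25² - 10²) = 5√21
dx/dt = (rope/x) · d(rope)/dt = (25/(5√21)) · (-5) = -25√21/21 m/s
The boat approaches at 25√21/21 ≈ 5.455 m/s.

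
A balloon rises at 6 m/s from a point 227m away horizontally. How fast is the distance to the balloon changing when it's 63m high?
189√55498/27749 ≈ 1.605 m/s

z² = 227² + y²
z = √(227² + 63²) = √55498
dz/dt = y/z · dy/dt = 63/√55498 · 6 = 189√55498/27749 ≈ 1.605 m/s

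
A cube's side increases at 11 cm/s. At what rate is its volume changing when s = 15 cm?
7425 cm³/s

V = s³
dV/dt = 3s² · ds/dt = 3·15²·11 = 7425 cm³/s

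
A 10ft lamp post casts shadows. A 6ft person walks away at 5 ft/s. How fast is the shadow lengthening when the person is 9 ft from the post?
15/2 ft/s

By similar triangles: 10/(x+s) = 6/s
Solving: s = 6x/4
ds/dt = 6/4 · dx/dt = 3/2 · 5 = 15/2 ft/s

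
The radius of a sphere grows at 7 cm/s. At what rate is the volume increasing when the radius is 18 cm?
9072π cm³/s

V = (4/3)πr³
dV/dt = dV/dr · dr/dt = 4πr² · 7
At r = 18: dV/dt = 9072π cm³/s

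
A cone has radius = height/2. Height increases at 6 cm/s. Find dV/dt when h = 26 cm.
1014π cm³/s

V = (1/3)π(h/2)²h = πh³/12
dV/dt = πh²/4 · 6
At h = 26: dV/dt = 1014π cm³/s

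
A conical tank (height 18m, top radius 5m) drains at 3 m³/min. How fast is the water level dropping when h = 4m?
243/(100π) ≈ 0.7735 m/min

r/h = 5/18, so r = (5/18)h
V = (1/3)πr²h = (1/3)π((5/18)h)²h = (25/972)πh³
dV/dh = (25/324)πh²
dh/dt = (dV/dt)/(dV/dh) = -3/((25/324)π·4²) = -243/(100π) m/min
The level is dropping at 243/(100π) ≈ 0.7735 m/min.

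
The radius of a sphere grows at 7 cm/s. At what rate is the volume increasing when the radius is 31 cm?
26908π cm³/s

V = (4/3)πr³
dV/dt = dV/dr · dr/dt = 4πr² · 7
At r = 31: dV/dt = 26908π cm³/s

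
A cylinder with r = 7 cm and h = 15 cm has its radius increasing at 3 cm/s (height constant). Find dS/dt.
174π cm²/s

S = 2πrh + 2πr² (lateral + bases)
dS/dt = (2πh + 4πr)·dr/dt = (2π·15 + 4π·7)·3
= 174π cm²/s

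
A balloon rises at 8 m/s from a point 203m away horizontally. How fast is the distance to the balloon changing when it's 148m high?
1184√63113/63113 ≈ 4.713 m/s

z² = 203² + y²
z = √(203² + 148²) = √63113
dz/dt = y/z · dy/dt = 148/√63113 · 8 = 1184√63113/63113 ≈ 4.713 m/s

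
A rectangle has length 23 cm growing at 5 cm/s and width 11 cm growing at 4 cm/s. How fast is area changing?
147 cm²/s

A = lw
dA/dt = w·dl/dt + l·dw/dt = 11·5 + 23·4 = 147 cm²/s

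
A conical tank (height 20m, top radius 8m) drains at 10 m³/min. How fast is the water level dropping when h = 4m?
125/(32π) ≈ 1.243 m/min

r/h = 8/20, so r = (2/5)h
V = (1/3)πr²h = (1/3)π((2/5)h)²h = (4/75)πh³
dV/dh = (4/25)πh²
dh/dt = (dV/dt)/(dV/dh) = -10/((4/25)π·4²) = -125/(32π) m/min
The level is dropping at 125/(32π) ≈ 1.243 m/min.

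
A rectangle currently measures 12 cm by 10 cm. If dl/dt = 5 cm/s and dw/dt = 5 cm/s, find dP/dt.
20 cm/s

P = 2(l + w)
dP/dt = 2(dl/dt + dw/dt) = 2(5 + 5) = 20 cm/s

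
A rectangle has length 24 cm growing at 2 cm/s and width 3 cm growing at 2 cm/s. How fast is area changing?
54 cm²/s

A = lw
dA/dt = w·dl/dt + l·dw/dt = 3·2 + 24·2 = 54 cm²/s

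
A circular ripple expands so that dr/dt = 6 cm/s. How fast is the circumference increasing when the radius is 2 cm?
12π cm/s

C = 2πr
dC/dt = 2π · dr/dt = 2π · 6 = 12π cm/s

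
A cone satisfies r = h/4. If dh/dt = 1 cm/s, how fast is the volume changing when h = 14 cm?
49π/4 cm³/s

V = (1/3)π(h/4)²h = πh³/48
dV/dt = πh²/16 · 1
At h = 14: dV/dt = 49π/4 cm³/s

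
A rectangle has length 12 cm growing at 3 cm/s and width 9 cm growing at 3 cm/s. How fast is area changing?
63 cm²/s

A = lw
dA/dt = w·dl/dt + l·dw/dt = 9·3 + 12·3 = 63 cm²/s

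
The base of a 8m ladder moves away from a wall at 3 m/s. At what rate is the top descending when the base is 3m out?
9√55/55 ≈ 1.214 m/s

x² + y² = 8²
2x·dx/dt + 2y·dy/dt = 0
dy/dt = -x/y · dx/dt = -3/√55 · 3 = -9√55/55 m/s
The top is descending at 9√55/55 ≈ 1.214 m/s.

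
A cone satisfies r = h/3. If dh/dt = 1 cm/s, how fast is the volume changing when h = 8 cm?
64π/9 cm³/s

V = (1/3)π(h/3)²h = πh³/27
dV/dt = πh²/9 · 1
At h = 8: dV/dt = 64π/9 cm³/s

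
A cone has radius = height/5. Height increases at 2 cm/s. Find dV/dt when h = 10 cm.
8π cm³/s

V = (1/3)π(h/5)²h = πh³/75
dV/dt = πh²/25 · 2
At h = 10: dV/dt = 8π cm³/s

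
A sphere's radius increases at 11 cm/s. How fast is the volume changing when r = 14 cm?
8624π cm³/s

V = (4/3)πr³
dV/dt = dV/dr · dr/dt = 4πr² · 11
At r = 14: dV/dt = 8624π cm³/s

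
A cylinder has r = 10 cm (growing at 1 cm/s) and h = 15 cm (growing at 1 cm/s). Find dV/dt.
400π cm³/s

V = πr²h
dV/dt = 2πrh·dr/dt + πr²·dh/dt
= 2π(10)(15)(1) + π(10)²(1)
= 400π cm³/s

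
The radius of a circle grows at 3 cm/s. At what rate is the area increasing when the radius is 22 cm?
132π cm²/s

A = πr²
dA/dt = 2πr · dr/dt = 2π(22)(3) = 132π cm²/s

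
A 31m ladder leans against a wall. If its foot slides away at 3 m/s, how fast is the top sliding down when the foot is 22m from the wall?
22√53/53 ≈ 3.022 m/s

x² + y² = 31²
2x·dx/dt + 2y·dy/dt = 0
dy/dt = -x/y · dx/dt = -22/(3√53) · 3 = -22√53/53 m/s
The top is descending at 22√53/53 ≈ 3.022 m/s.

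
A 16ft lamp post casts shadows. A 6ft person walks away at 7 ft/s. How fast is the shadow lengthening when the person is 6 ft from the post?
21/5 ft/s

By similar triangles: 16/(x+s) = 6/s
Solving: s = 6x/10
ds/dt = 6/10 · dx/dt = 3/5 · 7 = 21/5 ft/s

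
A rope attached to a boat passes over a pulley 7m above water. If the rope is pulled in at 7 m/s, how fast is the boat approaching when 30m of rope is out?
210√851/851 ≈ 7.199 m/s

rope² = x² + 7²
x = √(30² - 7²) = √851
dx/dt = (rope/x) · d(rope)/dt = (30/√851) · (-7) = -210√851/851 m/s
The boat approaches at 210√851/851 ≈ 7.199 m/s.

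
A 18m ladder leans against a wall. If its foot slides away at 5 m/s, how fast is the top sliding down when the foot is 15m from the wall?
25√11/11 ≈ 7.538 m/s

x² + y² = 18²
2x·dx/dt + 2y·dy/dt = 0
dy/dt = -x/y · dx/dt = -15/(3√11) · 5 = -25√11/11 m/s
The top is descending at 25√11/11 ≈ 7.538 m/s.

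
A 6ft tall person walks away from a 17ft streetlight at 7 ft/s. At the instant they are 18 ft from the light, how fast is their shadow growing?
42/11 ft/s

By similar triangles: 17/(x+s) = 6/s
Solving: s = 6x/11
ds/dt = 6/11 · dx/dt = 6/11 · 7 = 42/11 ft/s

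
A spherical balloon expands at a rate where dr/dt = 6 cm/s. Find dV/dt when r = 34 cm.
27744π cm³/s

V = (4/3)πr³
dV/dt = dV/dr · dr/dt = 4πr² · 6
At r = 34: dV/dt = 27744π cm³/s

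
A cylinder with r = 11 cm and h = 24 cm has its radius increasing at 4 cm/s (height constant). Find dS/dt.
368π cm²/s

S = 2πrh + 2πr² (lateral + bases)
dS/dt = (2πh + 4πr)·dr/dt = (2π·24 + 4π·11)·4
= 368π cm²/s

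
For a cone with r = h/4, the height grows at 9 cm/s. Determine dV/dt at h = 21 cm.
3969π/16 cm³/s

V = (1/3)π(h/4)²h = πh³/48
dV/dt = πh²/16 · 9
At h = 21: dV/dt = 3969π/16 cm³/s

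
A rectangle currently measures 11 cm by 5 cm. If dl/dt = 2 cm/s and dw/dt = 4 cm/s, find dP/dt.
12 cm/s

P = 2(l + w)
dP/dt = 2(dl/dt + dw/dt) = 2(2 + 4) = 12 cm/s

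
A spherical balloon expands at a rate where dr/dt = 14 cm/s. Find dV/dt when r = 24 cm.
32256π cm³/s

V = (4/3)πr³
dV/dt = dV/dr · dr/dt = 4πr² · 14
At r = 24: dV/dt = 32256π cm³/s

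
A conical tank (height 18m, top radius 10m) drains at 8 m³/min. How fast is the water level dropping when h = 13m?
648/(4225π) ≈ 0.04882 m/min

r/h = 10/18, so r = (5/9)h
V = (1/3)πr²h = (1/3)π((5/9)h)²h = (25/243)πh³
dV/dh = (25/81)πh²
dh/dt = (dV/dt)/(dV/dh) = -8/((25/81)π·13²) = -648/(4225π) m/min
The level is dropping at 648/(4225π) ≈ 0.04882 m/min.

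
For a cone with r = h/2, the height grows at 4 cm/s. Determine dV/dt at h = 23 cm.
529π cm³/s

V = (1/3)π(h/2)²h = πh³/12
dV/dt = πh²/4 · 4
At h = 23: dV/dt = 529π cm³/s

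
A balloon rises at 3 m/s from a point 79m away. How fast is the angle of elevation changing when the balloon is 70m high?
0.021273 rad/s

tan(θ) = y/79
sec²(θ) · dθ/dt = (1/79) · dy/dt
dθ/dt = cos²(θ)/79 · 3 = 79/(79² + 70²) · 3
dθ/dt = 0.021273 rad/s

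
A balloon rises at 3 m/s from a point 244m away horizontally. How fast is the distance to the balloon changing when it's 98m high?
147√17285/17285 ≈ 1.118 m/s

z² = 244² + y²
z = √(244² + 98²) = 2√17285
dz/dt = y/z · dy/dt = 98/(2√17285) · 3 = 147√17285/17285 ≈ 1.118 m/s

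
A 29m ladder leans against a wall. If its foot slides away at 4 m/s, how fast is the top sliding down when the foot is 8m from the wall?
32√777/777 ≈ 1.148 m/s

x² + y² = 29²
2x·dx/dt + 2y·dy/dt = 0
dy/dt = -x/y · dx/dt = -8/√777 · 4 = -32√777/777 m/s
The top is descending at 32√777/777 ≈ 1.148 m/s.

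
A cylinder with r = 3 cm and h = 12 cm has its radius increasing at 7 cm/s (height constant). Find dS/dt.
252π cm²/s

S = 2πrh + 2πr² (lateral + bases)
dS/dt = (2πh + 4πr)·dr/dt = (2π·12 + 4π·3)·7
= 252π cm²/s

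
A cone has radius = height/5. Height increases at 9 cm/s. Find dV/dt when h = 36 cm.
11664π/25 cm³/s

V = (1/3)π(h/5)²h = πh³/75
dV/dt = πh²/25 · 9
At h = 36: dV/dt = 11664π/25 cm³/s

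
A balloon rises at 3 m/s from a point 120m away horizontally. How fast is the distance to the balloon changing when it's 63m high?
63√2041/2041 ≈ 1.395 m/s

z² = 120² + y²
z = √(120² + 63²) = 3√2041
dz/dt = y/z · dy/dt = 63/(3√2041) · 3 = 63√2041/2041 ≈ 1.395 m/s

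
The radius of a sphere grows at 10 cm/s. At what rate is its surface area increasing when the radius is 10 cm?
800π cm²/s

S = 4πr²
dS/dt = dS/dr · dr/dt = 8πr · 10
At r = 10: dS/dt = 800π cm²/s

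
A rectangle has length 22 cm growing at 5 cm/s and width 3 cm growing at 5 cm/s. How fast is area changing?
125 cm²/s

A = lw
dA/dt = w·dl/dt + l·dw/dt = 3·5 + 22·5 = 125 cm²/s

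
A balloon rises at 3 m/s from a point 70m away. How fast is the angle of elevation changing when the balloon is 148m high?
0.007835 rad/s

tan(θ) = y/70
sec²(θ) · dθ/dt = (1/70) · dy/dt
dθ/dt = cos²(θ)/70 · 3 = 70/(70² + 148²) · 3
dθ/dt = 0.007835 rad/s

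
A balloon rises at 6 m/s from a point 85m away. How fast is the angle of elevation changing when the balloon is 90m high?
0.033279 rad/s

tan(θ) = y/85
sec²(θ) · dθ/dt = (1/85) · dy/dt
dθ/dt = cos²(θ)/85 · 6 = 85/(85² + 90²) · 6
dθ/dt = 0.033279 rad/s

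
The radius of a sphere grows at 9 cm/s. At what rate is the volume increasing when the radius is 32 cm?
36864π cm³/s

V = (4/3)πr³
dV/dt = dV/dr · dr/dt = 4πr² · 9
At r = 32: dV/dt = 36864π cm³/s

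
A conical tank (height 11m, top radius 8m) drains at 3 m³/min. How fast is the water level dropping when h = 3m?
121/(192π) ≈ 0.2006 m/min

r/h = 8/11, so r = (8/11)h
V = (1/3)πr²h = (1/3)π((8/11)h)²h = (64/363)πh³
dV/dh = (64/121)πh²
dh/dt = (dV/dt)/(dV/dh) = -3/((64/121)π·3²) = -121/(192π) m/min
The level is dropping at 121/(192π) ≈ 0.2006 m/min.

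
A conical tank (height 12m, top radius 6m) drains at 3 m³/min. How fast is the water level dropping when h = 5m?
12/(25π) ≈ 0.1528 m/min

r/h = 6/12, so r = (1/2)h
V = (1/3)πr²h = (1/3)π((1/2)h)²h = (1/12)πh³
dV/dh = (1/4)πh²
dh/dt = (dV/dt)/(dV/dh) = -3/((1/4)π·5²) = -12/(25π) m/min
The level is dropping at 12/(25π) ≈ 0.1528 m/min.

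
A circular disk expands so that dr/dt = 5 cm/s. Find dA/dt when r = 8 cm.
80π cm²/s

A = πr²
dA/dt = 2πr · dr/dt = 2π(8)(5) = 80π cm²/s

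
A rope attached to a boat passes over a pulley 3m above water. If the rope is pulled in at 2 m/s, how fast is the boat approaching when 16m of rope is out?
32√247/247 ≈ 2.036 m/s

rope² = x² + 3²
x = √(16² - 3²) = √247
dx/dt = (rope/x) · d(rope)/dt = (16/√247) · (-2) = -32√247/247 m/s
The boat approaches at 32√247/247 ≈ 2.036 m/s.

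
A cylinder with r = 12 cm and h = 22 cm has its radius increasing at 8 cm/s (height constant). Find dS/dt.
736π cm²/s

S = 2πrh + 2πr² (lateral + bases)
dS/dt = (2πh + 4πr)·dr/dt = (2π·22 + 4π·12)·8
= 736π cm²/s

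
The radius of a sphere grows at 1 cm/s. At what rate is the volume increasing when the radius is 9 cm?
324π cm³/s

V = (4/3)πr³
dV/dt = dV/dr · dr/dt = 4πr² · 1
At r = 9: dV/dt = 324π cm³/s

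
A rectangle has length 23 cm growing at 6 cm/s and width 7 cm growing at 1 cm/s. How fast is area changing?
65 cm²/s

A = lw
dA/dt = w·dl/dt + l·dw/dt = 7·6 + 23·1 = 65 cm²/s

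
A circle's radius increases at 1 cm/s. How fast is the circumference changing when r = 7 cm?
2π cm/s

C = 2πr
dC/dt = 2π · dr/dt = 2π · 1 = 2π cm/s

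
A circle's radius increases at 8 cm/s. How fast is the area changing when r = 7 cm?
112π cm²/s

A = πr²
dA/dt = 2πr · dr/dt = 2π(7)(8) = 112π cm²/s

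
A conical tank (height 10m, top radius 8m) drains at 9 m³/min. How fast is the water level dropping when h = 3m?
25/(16π) ≈ 0.4974 m/min

r/h = 8/10, so r = (4/5)h
V = (1/3)πr²h = (1/3)π((4/5)h)²h = (16/75)πh³
dV/dh = (16/25)πh²
dh/dt = (dV/dt)/(dV/dh) = -9/((16/25)π·3²) = -25/(16π) m/min
The level is dropping at 25/(16π) ≈ 0.4974 m/min.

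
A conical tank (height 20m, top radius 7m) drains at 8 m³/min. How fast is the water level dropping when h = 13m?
3200/(8281π) ≈ 0.123 m/min

r/h = 7/20, so r = (7/20)h
V = (1/3)πr²h = (1/3)π((7/20)h)²h = (49/1200)πh³
dV/dh = (49/400)πh²
dh/dt = (dV/dt)/(dV/dh) = -8/((49/400)π·13²) = -3200/(8281π) m/min
The level is dropping at 3200/(8281π) ≈ 0.123 m/min.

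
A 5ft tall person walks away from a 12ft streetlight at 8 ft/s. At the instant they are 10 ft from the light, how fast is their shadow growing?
40/7 ft/s

By similar triangles: 12/(x+s) = 5/s
Solving: s = 5x/7
ds/dt = 5/7 · dx/dt = 5/7 · 8 = 40/7 ft/s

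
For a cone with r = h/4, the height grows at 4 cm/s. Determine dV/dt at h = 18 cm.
81π cm³/s

V = (1/3)π(h/4)²h = πh³/48
dV/dt = πh²/16 · 4
At h = 18: dV/dt = 81π cm³/s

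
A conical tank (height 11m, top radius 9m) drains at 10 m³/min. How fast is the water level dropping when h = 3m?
1210/(729π) ≈ 0.5283 m/min

r/h = 9/11, so r = (9/11)h
V = (1/3)πr²h = (1/3)π((9/11)h)²h = (27/121)πh³
dV/dh = (81/121)πh²
dh/dt = (dV/dt)/(dV/dh) = -10/((81/121)π·3²) = -1210/(729π) m/min
The level is dropping at 1210/(729π) ≈ 0.5283 m/min.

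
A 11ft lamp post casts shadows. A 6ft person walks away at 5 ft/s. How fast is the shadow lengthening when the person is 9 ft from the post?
6 ft/s

By similar triangles: 11/(x+s) = 6/s
Solving: s = 6x/5
ds/dt = 6/5 · dx/dt = 6/5 · 5 = 6 ft/s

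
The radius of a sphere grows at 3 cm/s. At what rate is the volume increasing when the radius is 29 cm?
10092π cm³/s

V = (4/3)πr³
dV/dt = dV/dr · dr/dt = 4πr² · 3
At r = 29: dV/dt = 10092π cm³/s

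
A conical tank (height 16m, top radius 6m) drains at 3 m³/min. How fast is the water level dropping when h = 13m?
64/(507π) ≈ 0.04018 m/min

r/h = 6/16, so r = (3/8)h
V = (1/3)πr²h = (1/3)π((3/8)h)²h = (3/64)πh³
dV/dh = (9/64)πh²
dh/dt = (dV/dt)/(dV/dh) = -3/((9/64)π·13²) = -64/(507π) m/min
The level is dropping at 64/(507π) ≈ 0.04018 m/min.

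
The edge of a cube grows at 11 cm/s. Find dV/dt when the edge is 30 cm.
29700 cm³/s

V = s³
dV/dt = 3s² · ds/dt = 3·30²·11 = 29700 cm³/s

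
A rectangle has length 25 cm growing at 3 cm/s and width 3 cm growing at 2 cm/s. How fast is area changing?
59 cm²/s

A = lw
dA/dt = w·dl/dt + l·dw/dt = 3·3 + 25·2 = 59 cm²/s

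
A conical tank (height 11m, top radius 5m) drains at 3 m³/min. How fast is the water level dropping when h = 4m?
363/(400π) ≈ 0.2889 m/min

r/h = 5/11, so r = (5/11)h
V = (1/3)πr²h = (1/3)π((5/11)h)²h = (25/363)πh³
dV/dh = (25/121)πh²
dh/dt = (dV/dt)/(dV/dh) = -3/((25/121)π·4²) = -363/(400π) m/min
The level is dropping at 363/(400π) ≈ 0.2889 m/min.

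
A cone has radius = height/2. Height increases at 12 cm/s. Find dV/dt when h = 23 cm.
1587π cm³/s

V = (1/3)π(h/2)²h = πh³/12
dV/dt = πh²/4 · 12
At h = 23: dV/dt = 1587π cm³/s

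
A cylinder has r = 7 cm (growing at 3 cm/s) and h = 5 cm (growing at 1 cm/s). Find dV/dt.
259π cm³/s

V = πr²h
dV/dt = 2πrh·dr/dt + πr²·dh/dt
= 2π(7)(5)(3) + π(7)²(1)
= 259π cm³/s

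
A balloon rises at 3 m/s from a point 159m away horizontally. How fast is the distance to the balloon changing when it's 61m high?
183√29002/29002 ≈ 1.075 m/s

z² = 159² + y²
z = √(159² + 61²) = √29002
dz/dt = y/z · dy/dt = 61/√29002 · 3 = 183√29002/29002 ≈ 1.075 m/s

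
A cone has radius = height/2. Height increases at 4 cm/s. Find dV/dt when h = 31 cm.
961π cm³/s

V = (1/3)π(h/2)²h = πh³/12
dV/dt = πh²/4 · 4
At h = 31: dV/dt = 961π cm³/s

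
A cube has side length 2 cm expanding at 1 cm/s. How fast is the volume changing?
12 cm³/s

V = s³
dV/dt = 3s² · ds/dt = 3·2²·1 = 12 cm³/s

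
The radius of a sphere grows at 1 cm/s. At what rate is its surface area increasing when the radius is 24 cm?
192π cm²/s

S = 4πr²
dS/dt = dS/dr · dr/dt = 8πr · 1
At r = 24: dS/dt = 192π cm²/s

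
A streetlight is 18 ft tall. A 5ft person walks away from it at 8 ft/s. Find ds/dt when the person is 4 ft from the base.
40/13 ft/s

By similar triangles: 18/(x+s) = 5/s
Solving: s = 5x/13
ds/dt = 5/13 · dx/dt = 5/13 · 8 = 40/13 ft/s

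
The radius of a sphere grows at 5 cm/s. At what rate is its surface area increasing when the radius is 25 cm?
1000π cm²/s

S = 4πr²
dS/dt = dS/dr · dr/dt = 8πr · 5
At r = 25: dS/dt = 1000π cm²/s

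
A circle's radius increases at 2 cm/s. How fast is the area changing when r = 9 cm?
36π cm²/s

A = πr²
dA/dt = 2πr · dr/dt = 2π(9)(2) = 36π cm²/s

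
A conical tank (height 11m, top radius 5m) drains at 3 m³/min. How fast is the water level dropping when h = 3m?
121/(75π) ≈ 0.5135 m/min

r/h = 5/11, so r = (5/11)h
V = (1/3)πr²h = (1/3)π((5/11)h)²h = (25/363)πh³
dV/dh = (25/121)πh²
dh/dt = (dV/dt)/(dV/dh) = -3/((25/121)π·3²) = -121/(75π) m/min
The level is dropping at 121/(75π) ≈ 0.5135 m/min.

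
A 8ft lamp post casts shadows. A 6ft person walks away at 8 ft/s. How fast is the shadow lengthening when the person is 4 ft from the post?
24 ft/s

By similar triangles: 8/(x+s) = 6/s
Solving: s = 6x/2
ds/dt = 6/2 · dx/dt = 3 · 8 = 24 ft/s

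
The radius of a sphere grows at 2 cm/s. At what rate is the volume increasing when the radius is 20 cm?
3200π cm³/s

V = (4/3)πr³
dV/dt = dV/dr · dr/dt = 4πr² · 2
At r = 20: dV/dt = 3200π cm³/s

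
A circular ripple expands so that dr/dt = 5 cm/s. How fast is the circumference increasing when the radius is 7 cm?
10π cm/s

C = 2πr
dC/dt = 2π · dr/dt = 2π · 5 = 10π cm/s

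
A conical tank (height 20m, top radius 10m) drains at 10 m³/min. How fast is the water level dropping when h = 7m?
40/(49π) ≈ 0.2598 m/min

r/h = 10/20, so r = (1/2)h
V = (1/3)πr²h = (1/3)π((1/2)h)²h = (1/12)πh³
dV/dh = (1/4)πh²
dh/dt = (dV/dt)/(dV/dh) = -10/((1/4)π·7²) = -40/(49π) m/min
The level is dropping at 40/(49π) ≈ 0.2598 m/min.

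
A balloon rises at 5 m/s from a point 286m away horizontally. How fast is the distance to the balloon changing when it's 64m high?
160√21473/21473 ≈ 1.092 m/s

z² = 286² + y²
z = √(286² + 64²) = 2√21473
dz/dt = y/z · dy/dt = 64/(2√21473) · 5 = 160√21473/21473 ≈ 1.092 m/s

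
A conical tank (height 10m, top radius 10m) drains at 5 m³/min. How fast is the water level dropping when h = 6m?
5/(36π) ≈ 0.04421 m/min

r/h = 10/10, so r = h
V = (1/3)πr²h = (1/3)π(h)²h = (1/3)πh³
dV/dh = πh²
dh/dt = (dV/dt)/(dV/dh) = -5/(π·6²) = -5/(36π) m/min
The level is dropping at 5/(36π) ≈ 0.04421 m/min.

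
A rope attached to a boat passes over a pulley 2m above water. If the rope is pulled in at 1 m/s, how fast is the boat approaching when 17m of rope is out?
17√285/285 ≈ 1.007 m/s

rope² = x² + 2²
x = √(17² - 2²) = √285
dx/dt = (rope/x) · d(rope)/dt = (17/√285) · (-1) = -17√285/285 m/s
The boat approaches at 17√285/285 ≈ 1.007 m/s.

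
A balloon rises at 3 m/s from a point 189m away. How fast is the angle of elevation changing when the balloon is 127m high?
0.010935 rad/s

tan(θ) = y/189
sec²(θ) · dθ/dt = (1/189) · dy/dt
dθ/dt = cos²(θ)/189 · 3 = 189/(189² + 127²) · 3
dθ/dt = 0.010935 rad/s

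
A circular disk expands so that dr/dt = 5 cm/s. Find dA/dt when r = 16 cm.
160π cm²/s

A = πr²
dA/dt = 2πr · dr/dt = 2π(16)(5) = 160π cm²/s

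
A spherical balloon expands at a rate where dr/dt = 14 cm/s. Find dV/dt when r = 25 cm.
35000π cm³/s

V = (4/3)πr³
dV/dt = dV/dr · dr/dt = 4πr² · 14
At r = 25: dV/dt = 35000π cm³/s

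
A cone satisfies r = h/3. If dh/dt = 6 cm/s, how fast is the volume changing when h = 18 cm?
216π cm³/s

V = (1/3)π(h/3)²h = πh³/27
dV/dt = πh²/9 · 6
At h = 18: dV/dt = 216π cm³/s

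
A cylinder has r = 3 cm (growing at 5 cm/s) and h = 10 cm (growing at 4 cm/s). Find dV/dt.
336π cm³/s

V = πr²h
dV/dt = 2πrh·dr/dt + πr²·dh/dt
= 2π(3)(10)(5) + π(3)²(4)
= 336π cm³/s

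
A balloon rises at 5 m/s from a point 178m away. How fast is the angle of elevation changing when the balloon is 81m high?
0.023271 rad/s

tan(θ) = y/178
sec²(θ) · dθ/dt = (1/178) · dy/dt
dθ/dt = cos²(θ)/178 · 5 = 178/(178² + 81²) · 5
dθ/dt = 0.023271 rad/s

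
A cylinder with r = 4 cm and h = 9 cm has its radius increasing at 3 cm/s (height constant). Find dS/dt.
102π cm²/s

S = 2πrh + 2πr² (lateral + bases)
dS/dt = (2πh + 4πr)·dr/dt = (2π·9 + 4π·4)·3
= 102π cm²/s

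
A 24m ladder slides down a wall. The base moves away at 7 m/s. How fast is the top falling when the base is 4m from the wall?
√35/5 ≈ 1.183 m/s

x² + y² = 24²
2x·dx/dt + 2y·dy/dt = 0
dy/dt = -x/y · dx/dt = -4/(4√35) · 7 = -√35/5 m/s
The top is descending at √35/5 ≈ 1.183 m/s.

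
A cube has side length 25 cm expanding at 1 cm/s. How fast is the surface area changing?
300 cm²/s

A = 6s²
dA/dt = 12s · ds/dt = 12·25·1 = 300 cm²/s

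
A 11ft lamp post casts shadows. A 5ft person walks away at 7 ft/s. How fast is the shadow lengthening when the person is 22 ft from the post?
35/6 ft/s

By similar triangles: 11/(x+s) = 5/s
Solving: s = 5x/6
ds/dt = 5/6 · dx/dt = 5/6 · 7 = 35/6 ft/s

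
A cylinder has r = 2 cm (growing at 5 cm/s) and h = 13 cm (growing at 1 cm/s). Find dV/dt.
264π cm³/s

V = πr²h
dV/dt = 2πrh·dr/dt + πr²·dh/dt
= 2π(2)(13)(5) + π(2)²(1)
= 264π cm³/s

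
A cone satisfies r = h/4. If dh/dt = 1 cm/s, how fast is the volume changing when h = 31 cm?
961π/16 cm³/s

V = (1/3)π(h/4)²h = πh³/48
dV/dt = πh²/16 · 1
At h = 31: dV/dt = 961π/16 cm³/s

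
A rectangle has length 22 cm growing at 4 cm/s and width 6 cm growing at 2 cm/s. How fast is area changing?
68 cm²/s

A = lw
dA/dt = w·dl/dt + l·dw/dt = 6·4 + 22·2 = 68 cm²/s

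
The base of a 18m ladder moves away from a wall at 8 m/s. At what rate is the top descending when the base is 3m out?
8√35/35 ≈ 1.352 m/s

x² + y² = 18²
2x·dx/dt + 2y·dy/dt = 0
dy/dt = -x/y · dx/dt = -3/(3√35) · 8 = -8√35/35 m/s
The top is descending at 8√35/35 ≈ 1.352 m/s.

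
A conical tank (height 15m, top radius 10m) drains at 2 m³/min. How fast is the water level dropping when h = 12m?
1/(32π) ≈ 0.009947 m/min

r/h = 10/15, so r = (2/3)h
V = (1/3)πr²h = (1/3)π((2/3)h)²h = (4/27)πh³
dV/dh = (4/9)πh²
dh/dt = (dV/dt)/(dV/dh) = -2/((4/9)π·12²) = -1/(32π) m/min
The level is dropping at 1/(32π) ≈ 0.009947 m/min.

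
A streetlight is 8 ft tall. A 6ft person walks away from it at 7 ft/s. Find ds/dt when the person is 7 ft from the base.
21 ft/s

By similar triangles: 8/(x+s) = 6/s
Solving: s = 6x/2
ds/dt = 6/2 · dx/dt = 3 · 7 = 21 ft/s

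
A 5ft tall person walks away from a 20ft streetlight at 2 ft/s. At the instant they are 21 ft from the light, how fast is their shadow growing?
2/3 ft/s

By similar triangles: 20/(x+s) = 5/s
Solving: s = 5x/15
ds/dt = 5/15 · dx/dt = 1/3 · 2 = 2/3 ft/s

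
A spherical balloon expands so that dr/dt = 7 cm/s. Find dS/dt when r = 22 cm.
1232π cm²/s

S = 4πr²
dS/dt = dS/dr · dr/dt = 8πr · 7
At r = 22: dS/dt = 1232π cm²/s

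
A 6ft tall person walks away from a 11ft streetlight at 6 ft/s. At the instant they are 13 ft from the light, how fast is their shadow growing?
36/5 ft/s

By similar triangles: 11/(x+s) = 6/s
Solving: s = 6x/5
ds/dt = 6/5 · dx/dt = 6/5 · 6 = 36/5 ft/s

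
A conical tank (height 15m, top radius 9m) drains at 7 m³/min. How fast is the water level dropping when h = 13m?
175/(1521π) ≈ 0.03662 m/min

r/h = 9/15, so r = (3/5)h
V = (1/3)πr²h = (1/3)π((3/5)h)²h = (3/25)πh³
dV/dh = (9/25)πh²
dh/dt = (dV/dt)/(dV/dh) = -7/((9/25)π·13²) = -175/(1521π) m/min
The level is dropping at 175/(1521π) ≈ 0.03662 m/min.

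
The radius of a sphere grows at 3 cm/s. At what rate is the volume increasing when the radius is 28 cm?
9408π cm³/s

V = (4/3)πr³
dV/dt = dV/dr · dr/dt = 4πr² · 3
At r = 28: dV/dt = 9408π cm³/s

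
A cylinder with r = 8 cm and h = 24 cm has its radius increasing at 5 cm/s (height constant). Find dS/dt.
400π cm²/s

S = 2πrh + 2πr² (lateral + bases)
dS/dt = (2πh + 4πr)·dr/dt = (2π·24 + 4π·8)·5
= 400π cm²/s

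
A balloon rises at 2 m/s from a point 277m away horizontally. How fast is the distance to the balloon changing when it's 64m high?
128√3233/16165 ≈ 0.4502 m/s

z² = 277² + y²
z = √(277² + 64²) = 5√3233
dz/dt = y/z · dy/dt = 64/(5√3233) · 2 = 128√3233/16165 ≈ 0.4502 m/s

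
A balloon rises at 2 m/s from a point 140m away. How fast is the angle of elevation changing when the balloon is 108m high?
0.008956 rad/s

tan(θ) = y/140
sec²(θ) · dθ/dt = (1/140) · dy/dt
dθ/dt = cos²(θ)/140 · 2 = 140/(140² + 108²) · 2
dθ/dt = 0.008956 rad/s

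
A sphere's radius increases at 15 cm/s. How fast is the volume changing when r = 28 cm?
47040π cm³/s

V = (4/3)πr³
dV/dt = dV/dr · dr/dt = 4πr² · 15
At r = 28: dV/dt = 47040π cm³/s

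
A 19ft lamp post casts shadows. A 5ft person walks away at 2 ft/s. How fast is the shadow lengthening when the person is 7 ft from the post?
5/7 ft/s

By similar triangles: 19/(x+s) = 5/s
Solving: s = 5x/14
ds/dt = 5/14 · dx/dt = 5/14 · 2 = 5/7 ft/s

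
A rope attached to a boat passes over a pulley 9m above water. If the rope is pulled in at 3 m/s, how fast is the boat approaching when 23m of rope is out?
69√7/56 ≈ 3.26 m/s

rope² = x² + 9²
x = √(23² - 9²) = 8√7
dx/dt = (rope/x) · d(rope)/dt = (23/(8√7)) · (-3) = -69√7/56 m/s
The boat approaches at 69√7/56 ≈ 3.26 m/s.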